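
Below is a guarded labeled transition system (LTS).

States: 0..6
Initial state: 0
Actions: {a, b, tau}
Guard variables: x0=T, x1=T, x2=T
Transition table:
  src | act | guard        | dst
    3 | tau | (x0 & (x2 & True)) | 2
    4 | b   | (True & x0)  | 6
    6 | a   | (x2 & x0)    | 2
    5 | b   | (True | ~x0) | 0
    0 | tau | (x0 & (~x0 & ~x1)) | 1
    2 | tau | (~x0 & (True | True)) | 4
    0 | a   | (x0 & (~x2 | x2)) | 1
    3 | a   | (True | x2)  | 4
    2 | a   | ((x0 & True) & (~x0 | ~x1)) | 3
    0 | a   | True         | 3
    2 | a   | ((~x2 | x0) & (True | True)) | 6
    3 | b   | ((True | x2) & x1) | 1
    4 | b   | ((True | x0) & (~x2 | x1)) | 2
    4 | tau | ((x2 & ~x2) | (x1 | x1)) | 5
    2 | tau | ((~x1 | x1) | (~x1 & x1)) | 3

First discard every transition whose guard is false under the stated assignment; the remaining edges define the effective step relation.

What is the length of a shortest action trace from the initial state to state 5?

BFS to 5:
  depth 0: {0}
  depth 1: {1,3}
  depth 2: {2,4}
  depth 3: {5,6}
5 enters at depth 3; path a·a·tau

Answer: 3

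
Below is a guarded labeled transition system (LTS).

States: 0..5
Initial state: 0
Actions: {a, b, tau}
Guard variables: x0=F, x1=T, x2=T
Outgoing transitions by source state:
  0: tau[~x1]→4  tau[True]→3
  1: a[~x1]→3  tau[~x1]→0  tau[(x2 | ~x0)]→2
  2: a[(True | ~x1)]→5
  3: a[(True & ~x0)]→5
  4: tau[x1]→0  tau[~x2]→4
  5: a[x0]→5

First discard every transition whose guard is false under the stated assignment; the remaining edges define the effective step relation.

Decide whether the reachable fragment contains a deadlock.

Answer: DEADLOCK at state 5

Trace:
R = {0,3,5}
  0: tau→3  [1 exit(s)]
  3: a→5  [1 exit(s)]
  5: ∅  [deadlock]
witness 5: tau·a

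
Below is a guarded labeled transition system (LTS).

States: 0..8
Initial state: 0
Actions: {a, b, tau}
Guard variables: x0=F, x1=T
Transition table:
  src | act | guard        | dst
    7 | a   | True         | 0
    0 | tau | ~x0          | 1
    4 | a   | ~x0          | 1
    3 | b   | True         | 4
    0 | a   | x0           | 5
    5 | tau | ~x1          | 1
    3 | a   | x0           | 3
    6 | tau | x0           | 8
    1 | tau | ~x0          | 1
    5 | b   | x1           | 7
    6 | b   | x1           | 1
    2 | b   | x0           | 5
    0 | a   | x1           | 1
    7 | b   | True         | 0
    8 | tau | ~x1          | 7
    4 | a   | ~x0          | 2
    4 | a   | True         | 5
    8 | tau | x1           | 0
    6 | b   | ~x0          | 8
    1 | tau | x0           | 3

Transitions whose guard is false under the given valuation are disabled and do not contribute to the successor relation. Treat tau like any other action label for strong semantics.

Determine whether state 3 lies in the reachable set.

Guard filter leaves 13 enabled edge(s).
L0 = {0}
L1 = {1}  total {0,1}
Reachable = {0,1}

Answer: UNREACHABLE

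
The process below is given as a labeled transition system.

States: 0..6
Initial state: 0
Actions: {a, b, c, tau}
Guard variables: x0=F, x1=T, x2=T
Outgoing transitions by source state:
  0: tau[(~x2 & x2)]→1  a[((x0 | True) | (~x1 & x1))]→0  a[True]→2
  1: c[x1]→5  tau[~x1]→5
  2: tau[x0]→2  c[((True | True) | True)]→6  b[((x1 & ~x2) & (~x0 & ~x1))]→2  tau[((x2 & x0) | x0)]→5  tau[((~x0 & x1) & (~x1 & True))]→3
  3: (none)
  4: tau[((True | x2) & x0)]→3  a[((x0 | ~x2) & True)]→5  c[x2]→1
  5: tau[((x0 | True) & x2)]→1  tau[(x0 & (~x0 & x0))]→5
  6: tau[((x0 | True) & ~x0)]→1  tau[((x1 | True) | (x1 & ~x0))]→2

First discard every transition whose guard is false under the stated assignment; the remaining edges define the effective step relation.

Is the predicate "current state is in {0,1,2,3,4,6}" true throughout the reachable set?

Answer: INVARIANT VIOLATED at state 5

Analysis:
Inv-set: {0,1,2,3,4,6}
Reachable = {0,1,2,5,6}
  0: ✓
  1: ✓
  2: ✓
  5: outside
  6: ✓
counterexample path to 5: a·c·tau·c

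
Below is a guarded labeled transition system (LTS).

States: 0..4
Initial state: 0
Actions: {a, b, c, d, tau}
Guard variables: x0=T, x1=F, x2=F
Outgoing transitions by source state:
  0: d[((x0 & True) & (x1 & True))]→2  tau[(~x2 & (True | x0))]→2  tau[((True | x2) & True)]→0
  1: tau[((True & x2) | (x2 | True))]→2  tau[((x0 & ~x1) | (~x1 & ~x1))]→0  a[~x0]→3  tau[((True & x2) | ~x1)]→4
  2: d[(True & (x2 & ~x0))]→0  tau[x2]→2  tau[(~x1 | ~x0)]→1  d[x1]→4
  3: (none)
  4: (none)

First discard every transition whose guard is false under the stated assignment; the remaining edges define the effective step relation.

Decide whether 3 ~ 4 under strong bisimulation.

Answer: BISIMILAR

Working:
Refine partition for ~:
  P[0] = {{0,1,2,3,4}}
  P[1] = {{0,1,2},{3,4}}
  P[2] = {{0,2},{1},{3,4}}
  P[3] = {{0},{1},{2},{3,4}}
stable after 4 split(s): 4 block(s)
[3]={3,4}  [4]={3,4}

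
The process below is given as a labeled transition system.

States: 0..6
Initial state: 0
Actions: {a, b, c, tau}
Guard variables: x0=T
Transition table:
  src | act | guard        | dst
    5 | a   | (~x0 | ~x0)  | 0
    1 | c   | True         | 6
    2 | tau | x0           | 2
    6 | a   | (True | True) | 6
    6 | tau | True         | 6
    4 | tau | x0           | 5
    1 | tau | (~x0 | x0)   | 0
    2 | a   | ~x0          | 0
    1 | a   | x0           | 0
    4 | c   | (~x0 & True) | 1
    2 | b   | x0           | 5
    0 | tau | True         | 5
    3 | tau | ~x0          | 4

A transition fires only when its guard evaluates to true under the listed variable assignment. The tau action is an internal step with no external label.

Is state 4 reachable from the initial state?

After dropping false guards: 9 live edges.
L0 = {0}
L1 = {5}  now seen {0,5}
Reach set: {0,5}

Answer: UNREACHABLE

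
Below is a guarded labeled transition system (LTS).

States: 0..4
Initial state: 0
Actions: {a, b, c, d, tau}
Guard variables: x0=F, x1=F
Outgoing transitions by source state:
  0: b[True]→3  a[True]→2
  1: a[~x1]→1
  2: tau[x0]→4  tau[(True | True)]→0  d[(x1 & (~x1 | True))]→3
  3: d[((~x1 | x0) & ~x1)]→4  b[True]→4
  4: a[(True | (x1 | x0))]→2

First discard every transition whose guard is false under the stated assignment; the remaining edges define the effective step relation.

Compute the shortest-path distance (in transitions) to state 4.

Breadth-first toward 4:
  Layer 0: {0}
  Layer 1: {2,3}
  Layer 2: {4}
4 enters at depth 2; path b·b

Answer: 2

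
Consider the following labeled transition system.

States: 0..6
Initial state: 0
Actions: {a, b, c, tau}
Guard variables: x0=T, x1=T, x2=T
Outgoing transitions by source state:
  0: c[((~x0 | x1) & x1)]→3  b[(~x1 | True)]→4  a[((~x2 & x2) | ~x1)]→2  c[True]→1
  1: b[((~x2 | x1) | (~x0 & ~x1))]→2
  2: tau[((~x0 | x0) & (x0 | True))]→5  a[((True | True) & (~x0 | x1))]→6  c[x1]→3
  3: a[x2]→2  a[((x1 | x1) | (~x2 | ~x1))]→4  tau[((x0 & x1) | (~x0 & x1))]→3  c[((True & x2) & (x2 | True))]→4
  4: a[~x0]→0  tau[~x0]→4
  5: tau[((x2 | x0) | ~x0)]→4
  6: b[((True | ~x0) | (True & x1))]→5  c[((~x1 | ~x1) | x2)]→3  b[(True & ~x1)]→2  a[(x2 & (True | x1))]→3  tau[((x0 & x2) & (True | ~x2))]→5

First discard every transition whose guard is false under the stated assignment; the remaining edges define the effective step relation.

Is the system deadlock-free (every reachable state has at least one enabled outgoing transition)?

Answer: DEADLOCK at state 4

Working:
Reachable = {0,1,2,3,4,5,6}
  0: b→4  c→1  c→3  [3 exit(s)]
  1: b→2  [1 exit(s)]
  2: a→6  c→3  tau→5  [3 exit(s)]
  3: a→2  a→4  c→4  tau→3  [4 exit(s)]
  4: ∅  [STUCK]
  5: tau→4  [1 exit(s)]
  6: a→3  b→5  c→3  tau→5  [4 exit(s)]
Path to 4: b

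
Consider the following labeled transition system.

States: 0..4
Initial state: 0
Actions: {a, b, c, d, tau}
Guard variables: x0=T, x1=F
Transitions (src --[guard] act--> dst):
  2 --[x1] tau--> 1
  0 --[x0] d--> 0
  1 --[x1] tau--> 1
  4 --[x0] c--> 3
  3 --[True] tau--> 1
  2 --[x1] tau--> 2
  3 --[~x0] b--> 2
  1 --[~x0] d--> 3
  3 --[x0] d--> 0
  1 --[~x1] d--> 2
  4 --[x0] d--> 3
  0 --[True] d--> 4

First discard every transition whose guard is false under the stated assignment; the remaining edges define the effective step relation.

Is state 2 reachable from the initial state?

Answer: REACHABLE

Working:
7 transition(s) survive guard evaluation.
Layer 0: {0}
Layer 1: {4}  total {0,4}
Layer 2: {3}  total {0,3,4}
Layer 3: {1}  total {0,1,3,4}
Layer 4: {2}  total {0,1,2,3,4}
Reachable = {0,1,2,3,4}
witness 2: d·c·tau·d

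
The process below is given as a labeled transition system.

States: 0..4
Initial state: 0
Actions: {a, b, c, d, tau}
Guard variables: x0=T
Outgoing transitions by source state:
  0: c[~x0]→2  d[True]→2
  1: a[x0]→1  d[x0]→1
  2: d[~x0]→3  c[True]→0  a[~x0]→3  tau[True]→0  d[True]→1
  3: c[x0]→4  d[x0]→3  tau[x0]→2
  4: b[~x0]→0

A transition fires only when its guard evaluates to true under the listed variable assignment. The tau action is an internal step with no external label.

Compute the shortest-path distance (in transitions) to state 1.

Answer: 2

Analysis:
Breadth-first toward 1:
  L0 = {0}
  L1 = {2}
  L2 = {1}
depth(1)=2, e.g. d·d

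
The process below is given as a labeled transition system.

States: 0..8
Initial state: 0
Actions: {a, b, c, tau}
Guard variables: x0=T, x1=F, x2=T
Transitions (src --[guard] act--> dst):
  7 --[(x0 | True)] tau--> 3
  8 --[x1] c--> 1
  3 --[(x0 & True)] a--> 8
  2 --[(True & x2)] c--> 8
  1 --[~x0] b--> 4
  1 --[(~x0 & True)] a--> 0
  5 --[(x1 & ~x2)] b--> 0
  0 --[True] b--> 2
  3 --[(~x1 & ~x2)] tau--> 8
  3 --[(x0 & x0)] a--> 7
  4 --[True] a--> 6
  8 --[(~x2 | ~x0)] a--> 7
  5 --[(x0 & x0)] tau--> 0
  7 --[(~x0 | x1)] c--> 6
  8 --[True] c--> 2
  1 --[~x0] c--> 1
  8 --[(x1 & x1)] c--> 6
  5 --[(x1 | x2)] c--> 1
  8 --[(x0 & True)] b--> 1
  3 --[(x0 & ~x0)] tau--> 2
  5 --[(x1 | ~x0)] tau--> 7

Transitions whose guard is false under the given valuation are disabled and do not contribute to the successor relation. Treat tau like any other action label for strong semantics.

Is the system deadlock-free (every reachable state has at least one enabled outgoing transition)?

Reachable = {0,1,2,8}
  0: b→2  [deg 1]
  1: ∅  [no exit]
  2: c→8  [deg 1]
  8: b→1  c→2  [deg 2]
Path to 1: b·c·b

Answer: DEADLOCK at state 1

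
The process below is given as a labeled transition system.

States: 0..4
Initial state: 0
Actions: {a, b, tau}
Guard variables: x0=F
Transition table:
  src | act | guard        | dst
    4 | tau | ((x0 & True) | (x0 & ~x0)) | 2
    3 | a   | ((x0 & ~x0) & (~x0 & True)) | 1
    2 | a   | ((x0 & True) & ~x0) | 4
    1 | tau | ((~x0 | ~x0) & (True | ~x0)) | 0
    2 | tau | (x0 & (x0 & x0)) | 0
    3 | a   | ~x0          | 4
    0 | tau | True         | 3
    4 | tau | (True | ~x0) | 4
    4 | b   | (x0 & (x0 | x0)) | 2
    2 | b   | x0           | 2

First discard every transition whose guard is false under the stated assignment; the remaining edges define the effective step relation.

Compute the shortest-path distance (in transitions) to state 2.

Answer: UNREACHABLE

Analysis:
Breadth-first toward 2:
  depth 0: {0}
  depth 1: {3}
  depth 2: {4}
2 never appears.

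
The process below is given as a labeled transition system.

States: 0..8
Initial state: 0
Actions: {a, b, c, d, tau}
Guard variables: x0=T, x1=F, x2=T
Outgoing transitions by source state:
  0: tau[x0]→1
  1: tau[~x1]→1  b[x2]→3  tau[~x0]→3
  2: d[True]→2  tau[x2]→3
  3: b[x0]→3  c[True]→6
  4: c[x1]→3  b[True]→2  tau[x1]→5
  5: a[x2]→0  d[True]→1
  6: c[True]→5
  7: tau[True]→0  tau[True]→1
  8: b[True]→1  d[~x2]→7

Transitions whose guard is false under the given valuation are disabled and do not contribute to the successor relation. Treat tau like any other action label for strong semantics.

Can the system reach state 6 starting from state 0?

Answer: REACHABLE

Working:
After dropping false guards: 14 live edges.
L0 = {0}
L1 = {1}  now seen {0,1}
L2 = {3}  now seen {0,1,3}
L3 = {6}  now seen {0,1,3,6}
L4 = {5}  now seen {0,1,3,5,6}
Reachable = {0,1,3,5,6}
Path to 6: tau·b·c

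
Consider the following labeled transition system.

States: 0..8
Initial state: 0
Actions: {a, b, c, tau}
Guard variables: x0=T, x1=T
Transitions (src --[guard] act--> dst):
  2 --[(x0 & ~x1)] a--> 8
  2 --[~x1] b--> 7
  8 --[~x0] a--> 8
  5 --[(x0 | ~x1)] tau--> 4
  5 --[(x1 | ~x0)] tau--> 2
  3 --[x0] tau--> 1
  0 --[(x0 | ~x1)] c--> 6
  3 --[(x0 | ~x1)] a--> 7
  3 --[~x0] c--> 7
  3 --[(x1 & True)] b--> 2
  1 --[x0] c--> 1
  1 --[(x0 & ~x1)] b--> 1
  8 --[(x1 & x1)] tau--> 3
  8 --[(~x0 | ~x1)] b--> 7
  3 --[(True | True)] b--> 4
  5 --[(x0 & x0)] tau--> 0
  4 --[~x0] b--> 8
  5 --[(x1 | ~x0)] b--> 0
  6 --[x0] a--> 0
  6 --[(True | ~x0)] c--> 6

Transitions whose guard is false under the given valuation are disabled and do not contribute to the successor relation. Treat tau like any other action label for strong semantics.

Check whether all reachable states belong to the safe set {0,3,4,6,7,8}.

Allowed set {0,3,4,6,7,8}
Reach set: {0,6}
  0: ok
  6: ok

Answer: INVARIANT HOLDS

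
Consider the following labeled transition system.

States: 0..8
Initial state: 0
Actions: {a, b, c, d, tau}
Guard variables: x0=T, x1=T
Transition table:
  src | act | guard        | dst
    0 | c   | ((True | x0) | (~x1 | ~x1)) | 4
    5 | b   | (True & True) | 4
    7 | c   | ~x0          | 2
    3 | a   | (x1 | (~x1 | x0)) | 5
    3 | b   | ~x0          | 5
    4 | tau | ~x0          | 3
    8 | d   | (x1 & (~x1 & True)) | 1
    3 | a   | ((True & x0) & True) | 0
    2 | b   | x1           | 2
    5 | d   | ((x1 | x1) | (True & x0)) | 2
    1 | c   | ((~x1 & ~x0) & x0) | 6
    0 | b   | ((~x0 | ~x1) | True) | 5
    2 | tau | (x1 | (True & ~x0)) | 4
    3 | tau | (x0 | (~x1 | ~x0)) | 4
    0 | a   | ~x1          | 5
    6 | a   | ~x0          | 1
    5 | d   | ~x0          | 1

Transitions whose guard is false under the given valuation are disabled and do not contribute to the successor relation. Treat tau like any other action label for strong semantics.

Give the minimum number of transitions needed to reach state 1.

Answer: UNREACHABLE

Analysis:
BFS to 1:
  depth 0: {0}
  depth 1: {4,5}
  depth 2: {2}
1 never appears.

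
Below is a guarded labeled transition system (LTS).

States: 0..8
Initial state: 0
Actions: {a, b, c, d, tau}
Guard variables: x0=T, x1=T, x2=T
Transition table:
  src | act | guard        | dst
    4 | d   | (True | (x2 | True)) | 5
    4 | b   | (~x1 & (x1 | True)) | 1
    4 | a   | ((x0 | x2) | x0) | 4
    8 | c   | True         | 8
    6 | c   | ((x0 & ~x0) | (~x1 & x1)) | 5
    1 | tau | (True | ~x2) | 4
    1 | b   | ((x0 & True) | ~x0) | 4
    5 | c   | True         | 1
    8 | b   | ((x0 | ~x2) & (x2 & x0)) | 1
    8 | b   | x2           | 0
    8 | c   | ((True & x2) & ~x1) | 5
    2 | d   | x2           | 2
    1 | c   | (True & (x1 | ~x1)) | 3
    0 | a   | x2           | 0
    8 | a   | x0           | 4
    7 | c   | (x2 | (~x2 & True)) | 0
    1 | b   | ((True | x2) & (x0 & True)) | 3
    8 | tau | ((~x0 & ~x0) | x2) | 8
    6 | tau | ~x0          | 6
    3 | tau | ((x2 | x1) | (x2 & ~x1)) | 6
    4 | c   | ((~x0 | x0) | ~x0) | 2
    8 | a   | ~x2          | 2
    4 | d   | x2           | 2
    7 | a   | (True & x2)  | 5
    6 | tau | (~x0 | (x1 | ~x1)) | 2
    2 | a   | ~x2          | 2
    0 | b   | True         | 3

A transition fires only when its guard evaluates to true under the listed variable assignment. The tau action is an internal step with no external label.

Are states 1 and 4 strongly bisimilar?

Compute ~ classes (split until stable):
  P[0] = {{0,1,2,3,4,5,6,7,8}}
  P[1] = {{0},{1},{2},{3,6},{4},{5},{7},{8}}
  P[2] = {{0},{1},{2},{3},{4},{5},{6},{7},{8}}
stable after 3 split(s): 9 block(s)
1∈{1}, 4∈{4}

Answer: NOT BISIMILAR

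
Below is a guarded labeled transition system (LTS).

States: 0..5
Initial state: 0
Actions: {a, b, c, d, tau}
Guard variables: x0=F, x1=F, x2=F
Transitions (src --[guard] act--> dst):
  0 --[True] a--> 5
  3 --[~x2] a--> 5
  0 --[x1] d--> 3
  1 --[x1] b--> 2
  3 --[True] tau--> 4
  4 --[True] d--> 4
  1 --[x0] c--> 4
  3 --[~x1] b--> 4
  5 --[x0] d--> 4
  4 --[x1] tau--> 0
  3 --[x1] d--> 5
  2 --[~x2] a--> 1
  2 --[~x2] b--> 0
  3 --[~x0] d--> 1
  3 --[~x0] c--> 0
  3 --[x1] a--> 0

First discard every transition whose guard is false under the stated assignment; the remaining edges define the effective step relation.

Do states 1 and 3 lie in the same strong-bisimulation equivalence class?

Answer: NOT BISIMILAR

Analysis:
Compute ~ classes (split until stable):
  round 0: {{0,1,2,3,4,5}}
  round 1: {{0},{1,5},{2},{3},{4}}
Fixed point at round 2; 5 class(es).
1∈{1,5}, 3∈{3}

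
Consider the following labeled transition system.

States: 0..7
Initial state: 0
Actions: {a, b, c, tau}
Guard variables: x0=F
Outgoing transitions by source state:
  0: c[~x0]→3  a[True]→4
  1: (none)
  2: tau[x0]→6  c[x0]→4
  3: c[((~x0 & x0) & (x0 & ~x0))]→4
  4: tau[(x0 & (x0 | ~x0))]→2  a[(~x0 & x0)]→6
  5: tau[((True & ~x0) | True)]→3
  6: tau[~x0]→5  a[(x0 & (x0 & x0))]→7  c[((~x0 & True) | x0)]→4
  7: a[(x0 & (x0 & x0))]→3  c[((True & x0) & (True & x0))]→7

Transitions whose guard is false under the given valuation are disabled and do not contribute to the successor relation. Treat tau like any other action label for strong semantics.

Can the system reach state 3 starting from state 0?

Answer: REACHABLE

Working:
5 transition(s) survive guard evaluation.
Layer 0: {0}
Layer 1: {3,4}  now seen {0,3,4}
R = {0,3,4}
Path to 3: c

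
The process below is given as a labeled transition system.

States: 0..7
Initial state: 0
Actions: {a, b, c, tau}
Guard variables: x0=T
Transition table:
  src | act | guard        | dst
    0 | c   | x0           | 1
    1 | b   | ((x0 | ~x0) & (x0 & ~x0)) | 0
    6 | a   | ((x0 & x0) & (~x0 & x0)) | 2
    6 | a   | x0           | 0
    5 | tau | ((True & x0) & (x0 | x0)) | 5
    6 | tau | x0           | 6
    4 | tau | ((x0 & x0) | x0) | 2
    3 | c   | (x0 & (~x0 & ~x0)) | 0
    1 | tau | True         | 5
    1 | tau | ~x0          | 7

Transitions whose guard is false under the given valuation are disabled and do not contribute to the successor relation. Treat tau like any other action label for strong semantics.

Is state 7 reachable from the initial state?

Answer: UNREACHABLE

Trace:
6 transition(s) survive guard evaluation.
L0 = {0}
L1 = {1}  now seen {0,1}
L2 = {5}  now seen {0,1,5}
Reach set: {0,1,5}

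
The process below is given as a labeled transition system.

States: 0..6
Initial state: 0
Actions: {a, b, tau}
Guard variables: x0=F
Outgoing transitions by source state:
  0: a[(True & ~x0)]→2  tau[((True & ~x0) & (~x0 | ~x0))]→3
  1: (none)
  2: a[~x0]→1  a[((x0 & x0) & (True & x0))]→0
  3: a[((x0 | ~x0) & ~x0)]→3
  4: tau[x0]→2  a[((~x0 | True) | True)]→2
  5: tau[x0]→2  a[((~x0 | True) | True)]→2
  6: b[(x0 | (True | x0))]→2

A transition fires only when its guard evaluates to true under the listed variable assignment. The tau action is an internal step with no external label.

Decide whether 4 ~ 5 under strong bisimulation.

Compute ~ classes (split until stable):
  round 0: {{0,1,2,3,4,5,6}}
  round 1: {{0},{1},{2,3,4,5},{6}}
  round 2: {{0},{1},{2},{3,4,5},{6}}
  round 3: {{0},{1},{2},{3},{4,5},{6}}
stable after 4 split(s): 6 block(s)
[4]={4,5}  [5]={4,5}

Answer: BISIMILAR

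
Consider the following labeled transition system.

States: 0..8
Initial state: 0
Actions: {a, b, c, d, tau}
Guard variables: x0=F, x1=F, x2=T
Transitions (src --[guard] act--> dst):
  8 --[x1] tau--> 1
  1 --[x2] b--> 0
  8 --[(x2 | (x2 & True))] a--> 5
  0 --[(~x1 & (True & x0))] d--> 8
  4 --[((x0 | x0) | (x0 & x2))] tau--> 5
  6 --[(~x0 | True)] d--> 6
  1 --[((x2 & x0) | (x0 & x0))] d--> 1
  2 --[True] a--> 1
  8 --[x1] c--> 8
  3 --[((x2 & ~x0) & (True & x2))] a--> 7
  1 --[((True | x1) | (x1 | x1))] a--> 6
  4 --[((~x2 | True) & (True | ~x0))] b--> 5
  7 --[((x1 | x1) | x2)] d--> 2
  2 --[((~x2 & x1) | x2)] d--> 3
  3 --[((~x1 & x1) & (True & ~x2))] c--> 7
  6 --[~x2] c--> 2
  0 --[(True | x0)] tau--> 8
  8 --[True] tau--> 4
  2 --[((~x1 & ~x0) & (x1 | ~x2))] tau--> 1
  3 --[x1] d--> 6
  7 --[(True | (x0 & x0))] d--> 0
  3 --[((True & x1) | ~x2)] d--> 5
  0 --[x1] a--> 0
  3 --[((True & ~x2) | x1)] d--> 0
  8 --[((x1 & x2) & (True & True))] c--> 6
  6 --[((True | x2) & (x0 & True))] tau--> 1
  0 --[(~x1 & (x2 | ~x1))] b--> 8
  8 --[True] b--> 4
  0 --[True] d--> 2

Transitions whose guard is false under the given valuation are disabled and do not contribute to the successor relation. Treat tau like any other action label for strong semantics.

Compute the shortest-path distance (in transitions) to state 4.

Answer: 2

Working:
Layered search for 4:
  depth 0: {0}
  depth 1: {2,8}
  depth 2: {1,3,4,5}
4 enters at depth 2; path b·b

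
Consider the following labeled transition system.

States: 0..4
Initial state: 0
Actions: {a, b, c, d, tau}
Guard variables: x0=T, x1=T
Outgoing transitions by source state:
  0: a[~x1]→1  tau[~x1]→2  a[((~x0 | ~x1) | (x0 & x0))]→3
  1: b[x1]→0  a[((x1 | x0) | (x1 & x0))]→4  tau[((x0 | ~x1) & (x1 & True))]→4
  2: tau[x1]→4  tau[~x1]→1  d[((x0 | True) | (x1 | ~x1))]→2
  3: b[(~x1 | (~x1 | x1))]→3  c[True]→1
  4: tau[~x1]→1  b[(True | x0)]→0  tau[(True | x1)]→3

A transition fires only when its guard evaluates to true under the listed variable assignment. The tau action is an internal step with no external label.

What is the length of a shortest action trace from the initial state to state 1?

Layered search for 1:
  L0 = {0}
  L1 = {3}
  L2 = {1}
depth(1)=2, e.g. a·c

Answer: 2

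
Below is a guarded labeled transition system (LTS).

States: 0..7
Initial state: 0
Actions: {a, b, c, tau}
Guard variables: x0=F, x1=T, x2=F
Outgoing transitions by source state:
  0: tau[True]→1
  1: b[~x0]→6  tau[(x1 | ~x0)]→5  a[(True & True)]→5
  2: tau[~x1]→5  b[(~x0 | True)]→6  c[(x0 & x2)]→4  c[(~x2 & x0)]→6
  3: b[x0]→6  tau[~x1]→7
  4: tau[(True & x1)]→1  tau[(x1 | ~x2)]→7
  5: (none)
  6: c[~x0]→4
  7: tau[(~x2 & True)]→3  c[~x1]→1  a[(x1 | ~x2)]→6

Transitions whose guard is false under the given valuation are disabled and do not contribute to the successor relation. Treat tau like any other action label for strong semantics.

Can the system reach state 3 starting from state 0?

After dropping false guards: 10 live edges.
Layer 0: {0}
Layer 1: {1}  now seen {0,1}
Layer 2: {5,6}  now seen {0,1,5,6}
Layer 3: {4}  now seen {0,1,4,5,6}
Layer 4: {7}  now seen {0,1,4,5,6,7}
Layer 5: {3}  now seen {0,1,3,4,5,6,7}
Reachable = {0,1,3,4,5,6,7}
witness 3: tau·b·c·tau·tau

Answer: REACHABLE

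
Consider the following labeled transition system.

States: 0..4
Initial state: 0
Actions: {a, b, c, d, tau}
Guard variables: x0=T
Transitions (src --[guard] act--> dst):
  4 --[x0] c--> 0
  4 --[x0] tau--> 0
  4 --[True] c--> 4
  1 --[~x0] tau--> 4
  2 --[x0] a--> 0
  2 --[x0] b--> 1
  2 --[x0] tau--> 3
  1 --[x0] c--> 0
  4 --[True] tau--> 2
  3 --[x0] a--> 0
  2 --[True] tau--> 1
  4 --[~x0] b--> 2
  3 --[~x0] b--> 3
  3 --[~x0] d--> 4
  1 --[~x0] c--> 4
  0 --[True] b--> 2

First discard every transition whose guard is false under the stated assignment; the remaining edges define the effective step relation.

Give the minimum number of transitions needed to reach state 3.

Layered search for 3:
  L0 = {0}
  L1 = {2}
  L2 = {1,3}
depth(3)=2, e.g. b·tau

Answer: 2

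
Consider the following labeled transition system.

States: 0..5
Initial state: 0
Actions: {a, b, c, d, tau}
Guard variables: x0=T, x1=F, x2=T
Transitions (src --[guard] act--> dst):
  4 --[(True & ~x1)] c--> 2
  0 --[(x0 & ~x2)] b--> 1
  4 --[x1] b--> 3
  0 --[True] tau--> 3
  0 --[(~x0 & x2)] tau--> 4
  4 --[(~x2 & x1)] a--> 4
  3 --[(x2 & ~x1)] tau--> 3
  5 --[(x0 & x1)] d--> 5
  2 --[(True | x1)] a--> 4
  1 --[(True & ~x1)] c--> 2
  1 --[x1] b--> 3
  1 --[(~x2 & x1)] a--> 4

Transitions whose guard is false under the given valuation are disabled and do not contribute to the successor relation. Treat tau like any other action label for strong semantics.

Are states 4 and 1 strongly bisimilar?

Answer: BISIMILAR

Trace:
Refine partition for ~:
  P[0] = {{0,1,2,3,4,5}}
  P[1] = {{0,3},{1,4},{2},{5}}
Fixed point at round 2; 4 class(es).
[4]={1,4}  [1]={1,4}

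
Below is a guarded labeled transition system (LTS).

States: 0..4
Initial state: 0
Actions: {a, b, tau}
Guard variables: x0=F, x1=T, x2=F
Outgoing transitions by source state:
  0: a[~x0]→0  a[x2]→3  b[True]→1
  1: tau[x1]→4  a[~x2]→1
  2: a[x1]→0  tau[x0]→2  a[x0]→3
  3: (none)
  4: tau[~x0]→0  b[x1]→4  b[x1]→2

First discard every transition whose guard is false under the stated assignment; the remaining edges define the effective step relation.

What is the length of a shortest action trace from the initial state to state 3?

Answer: UNREACHABLE

Analysis:
Breadth-first toward 3:
  depth 0: {0}
  depth 1: {1}
  depth 2: {4}
  depth 3: {2}
3 never appears.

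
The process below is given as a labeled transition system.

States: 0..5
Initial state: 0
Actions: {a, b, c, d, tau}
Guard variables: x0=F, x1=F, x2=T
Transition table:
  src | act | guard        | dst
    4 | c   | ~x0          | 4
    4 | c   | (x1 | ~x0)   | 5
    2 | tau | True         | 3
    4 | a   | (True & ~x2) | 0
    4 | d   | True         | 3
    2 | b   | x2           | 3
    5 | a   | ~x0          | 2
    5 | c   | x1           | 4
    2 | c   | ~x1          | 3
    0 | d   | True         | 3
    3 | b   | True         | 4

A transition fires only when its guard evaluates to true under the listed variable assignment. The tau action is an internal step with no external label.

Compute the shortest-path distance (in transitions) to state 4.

Answer: 2

Working:
BFS to 4:
  L0 = {0}
  L1 = {3}
  L2 = {4}
first hit 4 at d=2 via d·b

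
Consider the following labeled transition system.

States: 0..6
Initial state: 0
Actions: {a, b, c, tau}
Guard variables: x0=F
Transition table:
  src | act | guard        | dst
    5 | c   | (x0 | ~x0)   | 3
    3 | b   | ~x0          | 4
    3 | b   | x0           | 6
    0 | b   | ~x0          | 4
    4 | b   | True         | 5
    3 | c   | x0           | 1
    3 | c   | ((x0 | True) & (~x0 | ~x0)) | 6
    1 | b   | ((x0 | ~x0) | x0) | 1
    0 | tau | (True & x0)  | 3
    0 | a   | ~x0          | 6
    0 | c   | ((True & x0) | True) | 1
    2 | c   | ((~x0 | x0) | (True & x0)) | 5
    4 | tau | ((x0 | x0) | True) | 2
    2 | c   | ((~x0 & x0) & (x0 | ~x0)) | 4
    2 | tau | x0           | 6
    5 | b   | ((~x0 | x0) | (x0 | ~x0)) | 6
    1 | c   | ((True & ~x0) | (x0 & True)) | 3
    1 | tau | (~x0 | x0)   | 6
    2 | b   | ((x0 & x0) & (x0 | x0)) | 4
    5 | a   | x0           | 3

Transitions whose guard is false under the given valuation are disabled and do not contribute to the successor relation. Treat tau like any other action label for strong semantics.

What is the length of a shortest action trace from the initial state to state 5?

Answer: 2

Analysis:
Breadth-first toward 5:
  L0 = {0}
  L1 = {1,4,6}
  L2 = {2,3,5}
5 enters at depth 2; path b·b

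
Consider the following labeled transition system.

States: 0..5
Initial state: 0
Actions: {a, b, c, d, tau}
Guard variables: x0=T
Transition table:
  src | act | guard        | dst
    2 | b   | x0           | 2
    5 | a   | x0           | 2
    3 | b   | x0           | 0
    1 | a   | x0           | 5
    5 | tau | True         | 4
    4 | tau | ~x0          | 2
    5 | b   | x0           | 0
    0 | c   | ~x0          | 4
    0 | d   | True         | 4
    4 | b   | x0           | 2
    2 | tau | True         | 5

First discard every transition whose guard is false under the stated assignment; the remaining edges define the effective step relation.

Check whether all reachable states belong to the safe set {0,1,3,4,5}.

Answer: INVARIANT VIOLATED at state 2

Working:
Allowed set {0,1,3,4,5}
R = {0,2,4,5}
  0: ✓
  2: VIOLATES
  4: ✓
  5: ✓
witness against invariant: d·b → 2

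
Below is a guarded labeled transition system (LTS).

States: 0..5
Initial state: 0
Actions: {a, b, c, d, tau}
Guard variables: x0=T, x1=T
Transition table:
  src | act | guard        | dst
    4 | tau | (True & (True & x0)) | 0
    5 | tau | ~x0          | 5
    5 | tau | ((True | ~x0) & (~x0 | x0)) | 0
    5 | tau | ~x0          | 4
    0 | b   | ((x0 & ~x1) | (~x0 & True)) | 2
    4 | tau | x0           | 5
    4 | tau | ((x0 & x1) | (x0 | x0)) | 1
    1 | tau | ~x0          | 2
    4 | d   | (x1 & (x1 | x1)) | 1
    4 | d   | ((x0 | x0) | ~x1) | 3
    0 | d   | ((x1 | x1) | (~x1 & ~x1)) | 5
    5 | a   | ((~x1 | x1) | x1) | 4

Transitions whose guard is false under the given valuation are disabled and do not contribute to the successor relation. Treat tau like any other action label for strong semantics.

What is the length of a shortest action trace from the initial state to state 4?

Answer: 2

Analysis:
Breadth-first toward 4:
  L0 = {0}
  L1 = {5}
  L2 = {4}
depth(4)=2, e.g. d·a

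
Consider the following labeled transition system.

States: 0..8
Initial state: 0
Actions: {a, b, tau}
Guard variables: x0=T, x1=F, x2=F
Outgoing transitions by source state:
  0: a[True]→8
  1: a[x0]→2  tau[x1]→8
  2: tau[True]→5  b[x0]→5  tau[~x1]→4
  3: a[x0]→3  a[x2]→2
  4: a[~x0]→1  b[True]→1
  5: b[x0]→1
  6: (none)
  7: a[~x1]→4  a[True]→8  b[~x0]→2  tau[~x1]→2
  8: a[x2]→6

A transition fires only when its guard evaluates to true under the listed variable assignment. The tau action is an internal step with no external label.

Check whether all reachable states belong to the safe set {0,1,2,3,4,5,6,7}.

Inv-set: {0,1,2,3,4,5,6,7}
R = {0,8}
  0: ✓
  8: VIOLATES
reach 8 via a — violates

Answer: INVARIANT VIOLATED at state 8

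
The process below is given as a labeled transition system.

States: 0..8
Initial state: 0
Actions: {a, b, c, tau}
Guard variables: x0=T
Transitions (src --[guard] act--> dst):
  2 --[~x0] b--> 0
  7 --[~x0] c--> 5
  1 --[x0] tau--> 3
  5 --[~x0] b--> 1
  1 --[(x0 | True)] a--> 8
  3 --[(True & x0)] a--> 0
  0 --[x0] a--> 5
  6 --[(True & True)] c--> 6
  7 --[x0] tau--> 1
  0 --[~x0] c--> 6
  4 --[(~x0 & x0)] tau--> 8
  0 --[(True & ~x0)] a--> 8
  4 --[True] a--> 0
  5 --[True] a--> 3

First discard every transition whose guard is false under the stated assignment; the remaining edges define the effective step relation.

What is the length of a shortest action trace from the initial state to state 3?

Answer: 2

Trace:
Layered search for 3:
  depth 0: {0}
  depth 1: {5}
  depth 2: {3}
depth(3)=2, e.g. a·a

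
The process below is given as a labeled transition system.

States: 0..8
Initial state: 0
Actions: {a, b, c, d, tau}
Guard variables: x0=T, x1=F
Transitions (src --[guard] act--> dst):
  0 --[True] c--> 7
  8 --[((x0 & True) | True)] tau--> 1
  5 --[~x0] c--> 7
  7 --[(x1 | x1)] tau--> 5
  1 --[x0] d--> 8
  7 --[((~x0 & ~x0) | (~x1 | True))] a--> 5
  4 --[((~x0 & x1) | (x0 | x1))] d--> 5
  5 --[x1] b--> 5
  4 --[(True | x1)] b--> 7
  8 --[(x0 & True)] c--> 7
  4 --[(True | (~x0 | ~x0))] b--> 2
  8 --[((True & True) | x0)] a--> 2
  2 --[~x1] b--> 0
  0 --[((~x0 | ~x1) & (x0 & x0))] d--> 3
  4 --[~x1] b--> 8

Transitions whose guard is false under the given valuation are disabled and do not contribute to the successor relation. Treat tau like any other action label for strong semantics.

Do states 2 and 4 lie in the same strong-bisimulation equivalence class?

Answer: NOT BISIMILAR

Analysis:
Compute ~ classes (split until stable):
  round 0: {{0,1,2,3,4,5,6,7,8}}
  round 1: {{0},{1},{2},{3,5,6},{4},{7},{8}}
Fixed point at round 2; 7 class(es).
class of 2: {2}; class of 4: {4}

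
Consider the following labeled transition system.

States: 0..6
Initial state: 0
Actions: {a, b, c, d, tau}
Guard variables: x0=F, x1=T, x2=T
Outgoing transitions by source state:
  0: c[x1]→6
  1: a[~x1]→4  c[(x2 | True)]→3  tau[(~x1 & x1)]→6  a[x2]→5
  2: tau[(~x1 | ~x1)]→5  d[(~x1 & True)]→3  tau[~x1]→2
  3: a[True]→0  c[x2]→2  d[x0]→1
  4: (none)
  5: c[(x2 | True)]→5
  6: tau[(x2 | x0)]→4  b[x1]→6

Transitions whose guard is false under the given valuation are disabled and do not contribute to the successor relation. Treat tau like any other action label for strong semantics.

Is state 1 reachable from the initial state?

Answer: UNREACHABLE

Trace:
8 transition(s) survive guard evaluation.
depth 0: {0}
depth 1: {6}  cumulative {0,6}
depth 2: {4}  cumulative {0,4,6}
Reachable = {0,4,6}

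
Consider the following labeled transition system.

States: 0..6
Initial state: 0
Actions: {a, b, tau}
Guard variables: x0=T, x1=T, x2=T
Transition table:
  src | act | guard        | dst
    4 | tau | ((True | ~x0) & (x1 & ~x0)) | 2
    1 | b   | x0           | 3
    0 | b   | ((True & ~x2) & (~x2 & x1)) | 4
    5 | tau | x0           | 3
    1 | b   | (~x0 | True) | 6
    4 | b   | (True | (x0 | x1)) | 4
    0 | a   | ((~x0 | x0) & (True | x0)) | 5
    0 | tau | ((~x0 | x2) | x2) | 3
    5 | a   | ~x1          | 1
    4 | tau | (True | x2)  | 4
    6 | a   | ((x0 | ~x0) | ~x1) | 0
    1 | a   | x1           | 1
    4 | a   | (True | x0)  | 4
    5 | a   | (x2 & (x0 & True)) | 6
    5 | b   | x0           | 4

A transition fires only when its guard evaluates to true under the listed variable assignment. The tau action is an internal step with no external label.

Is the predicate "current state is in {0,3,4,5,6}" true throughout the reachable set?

Answer: INVARIANT HOLDS

Analysis:
Allowed set {0,3,4,5,6}
Reach set: {0,3,4,5,6}
  0: ok
  3: ok
  4: ok
  5: ok
  6: ok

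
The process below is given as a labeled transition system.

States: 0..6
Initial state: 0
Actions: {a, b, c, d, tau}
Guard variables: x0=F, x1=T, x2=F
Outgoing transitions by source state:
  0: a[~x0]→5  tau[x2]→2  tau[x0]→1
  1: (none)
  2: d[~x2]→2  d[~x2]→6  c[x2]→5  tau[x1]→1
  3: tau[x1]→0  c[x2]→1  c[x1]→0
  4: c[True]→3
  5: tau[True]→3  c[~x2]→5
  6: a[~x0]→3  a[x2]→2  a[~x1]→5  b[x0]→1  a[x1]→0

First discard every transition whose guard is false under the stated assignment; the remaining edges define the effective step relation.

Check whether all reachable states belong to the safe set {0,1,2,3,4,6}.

Inv-set: {0,1,2,3,4,6}
R = {0,3,5}
  0: ✓
  3: ✓
  5: outside
counterexample path to 5: a

Answer: INVARIANT VIOLATED at state 5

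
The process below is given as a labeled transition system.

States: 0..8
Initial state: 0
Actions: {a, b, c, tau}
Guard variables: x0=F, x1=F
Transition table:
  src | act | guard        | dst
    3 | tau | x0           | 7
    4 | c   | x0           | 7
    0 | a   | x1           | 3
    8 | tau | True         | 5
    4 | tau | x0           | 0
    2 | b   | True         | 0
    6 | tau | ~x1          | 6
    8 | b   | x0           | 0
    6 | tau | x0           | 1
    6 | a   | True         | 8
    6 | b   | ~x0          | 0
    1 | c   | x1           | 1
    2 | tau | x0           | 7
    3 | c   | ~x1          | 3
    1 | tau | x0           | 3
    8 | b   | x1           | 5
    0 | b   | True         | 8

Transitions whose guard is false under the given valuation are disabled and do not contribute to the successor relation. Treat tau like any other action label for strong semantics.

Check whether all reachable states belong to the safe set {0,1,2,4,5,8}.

Answer: INVARIANT HOLDS

Working:
Safe = {0,1,2,4,5,8}
R = {0,5,8}
  0: safe
  5: safe
  8: safe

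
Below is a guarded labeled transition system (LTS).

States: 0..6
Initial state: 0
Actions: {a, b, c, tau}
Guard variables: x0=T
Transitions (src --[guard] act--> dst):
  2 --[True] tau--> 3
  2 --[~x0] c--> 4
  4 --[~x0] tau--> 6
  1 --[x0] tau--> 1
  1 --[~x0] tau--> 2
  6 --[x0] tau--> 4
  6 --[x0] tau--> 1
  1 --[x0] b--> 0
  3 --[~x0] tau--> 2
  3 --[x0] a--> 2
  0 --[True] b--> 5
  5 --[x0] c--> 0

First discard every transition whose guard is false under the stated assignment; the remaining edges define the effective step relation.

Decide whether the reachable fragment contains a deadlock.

Reachable = {0,5}
  0: b→5  [1 exit(s)]
  5: c→0  [1 exit(s)]

Answer: DEADLOCK-FREE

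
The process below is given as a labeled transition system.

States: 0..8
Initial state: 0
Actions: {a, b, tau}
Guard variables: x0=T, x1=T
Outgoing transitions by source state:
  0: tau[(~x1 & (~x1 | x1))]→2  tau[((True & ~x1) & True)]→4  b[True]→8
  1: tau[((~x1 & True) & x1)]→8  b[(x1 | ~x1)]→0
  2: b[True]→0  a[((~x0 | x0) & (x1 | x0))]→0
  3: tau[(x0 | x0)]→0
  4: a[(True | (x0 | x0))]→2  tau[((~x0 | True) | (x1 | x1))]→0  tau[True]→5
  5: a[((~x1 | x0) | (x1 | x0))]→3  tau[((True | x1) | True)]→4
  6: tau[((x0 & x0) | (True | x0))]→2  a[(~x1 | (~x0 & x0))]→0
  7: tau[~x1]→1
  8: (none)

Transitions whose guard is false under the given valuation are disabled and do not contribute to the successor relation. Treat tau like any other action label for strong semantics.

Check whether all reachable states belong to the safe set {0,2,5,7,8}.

Safe = {0,2,5,7,8}
Reachable = {0,8}
  0: ✓
  8: ✓

Answer: INVARIANT HOLDS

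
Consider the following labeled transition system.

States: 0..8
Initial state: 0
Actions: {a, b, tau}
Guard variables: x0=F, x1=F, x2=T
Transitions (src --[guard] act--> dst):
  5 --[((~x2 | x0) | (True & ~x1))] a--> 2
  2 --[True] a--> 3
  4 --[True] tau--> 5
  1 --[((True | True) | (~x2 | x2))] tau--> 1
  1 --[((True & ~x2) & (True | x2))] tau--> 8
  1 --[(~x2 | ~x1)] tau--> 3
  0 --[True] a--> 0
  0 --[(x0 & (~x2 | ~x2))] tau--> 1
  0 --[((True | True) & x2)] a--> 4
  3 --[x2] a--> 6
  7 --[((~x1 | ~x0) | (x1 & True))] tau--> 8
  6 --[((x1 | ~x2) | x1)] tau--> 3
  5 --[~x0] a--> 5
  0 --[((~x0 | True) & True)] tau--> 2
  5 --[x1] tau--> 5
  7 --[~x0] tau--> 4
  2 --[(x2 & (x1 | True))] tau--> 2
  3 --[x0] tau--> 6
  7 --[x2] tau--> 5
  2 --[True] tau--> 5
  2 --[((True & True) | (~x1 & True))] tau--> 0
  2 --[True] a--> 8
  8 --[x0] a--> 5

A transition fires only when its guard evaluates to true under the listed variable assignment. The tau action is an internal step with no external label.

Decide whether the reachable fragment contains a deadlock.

Answer: DEADLOCK at state 6

Trace:
Reach set: {0,2,3,4,5,6,8}
  0: a→0  a→4  tau→2  [3 exit(s)]
  2: a→3  a→8  tau→0  tau→2  tau→5  [5 exit(s)]
  3: a→6  [1 exit(s)]
  4: tau→5  [1 exit(s)]
  5: a→2  a→5  [2 exit(s)]
  6: ∅  [deadlock]
  8: ∅  [deadlock]
witness 6: tau·a·a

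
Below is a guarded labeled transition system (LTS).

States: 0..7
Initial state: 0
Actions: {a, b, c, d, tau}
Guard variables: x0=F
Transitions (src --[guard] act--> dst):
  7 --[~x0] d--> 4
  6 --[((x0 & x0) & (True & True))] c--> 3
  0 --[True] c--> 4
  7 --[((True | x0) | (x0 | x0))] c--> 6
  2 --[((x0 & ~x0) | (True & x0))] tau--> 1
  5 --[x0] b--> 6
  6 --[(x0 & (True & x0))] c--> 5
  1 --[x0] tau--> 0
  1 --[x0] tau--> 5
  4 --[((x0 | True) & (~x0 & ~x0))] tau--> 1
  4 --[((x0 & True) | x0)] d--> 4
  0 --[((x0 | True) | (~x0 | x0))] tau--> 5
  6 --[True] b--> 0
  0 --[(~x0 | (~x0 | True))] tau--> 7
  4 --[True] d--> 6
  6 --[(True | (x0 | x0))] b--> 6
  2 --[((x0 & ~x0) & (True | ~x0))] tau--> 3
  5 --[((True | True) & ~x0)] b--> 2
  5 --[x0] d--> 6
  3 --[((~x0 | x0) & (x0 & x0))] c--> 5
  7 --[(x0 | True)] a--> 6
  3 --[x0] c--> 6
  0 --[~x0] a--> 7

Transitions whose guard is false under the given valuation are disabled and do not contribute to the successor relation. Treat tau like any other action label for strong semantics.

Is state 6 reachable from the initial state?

Answer: REACHABLE

Analysis:
Guard filter leaves 12 enabled edge(s).
depth 0: {0}
depth 1: {4,5,7}  now seen {0,4,5,7}
depth 2: {1,2,6}  now seen {0,1,2,4,5,6,7}
Reach set: {0,1,2,4,5,6,7}
witness 6: c·d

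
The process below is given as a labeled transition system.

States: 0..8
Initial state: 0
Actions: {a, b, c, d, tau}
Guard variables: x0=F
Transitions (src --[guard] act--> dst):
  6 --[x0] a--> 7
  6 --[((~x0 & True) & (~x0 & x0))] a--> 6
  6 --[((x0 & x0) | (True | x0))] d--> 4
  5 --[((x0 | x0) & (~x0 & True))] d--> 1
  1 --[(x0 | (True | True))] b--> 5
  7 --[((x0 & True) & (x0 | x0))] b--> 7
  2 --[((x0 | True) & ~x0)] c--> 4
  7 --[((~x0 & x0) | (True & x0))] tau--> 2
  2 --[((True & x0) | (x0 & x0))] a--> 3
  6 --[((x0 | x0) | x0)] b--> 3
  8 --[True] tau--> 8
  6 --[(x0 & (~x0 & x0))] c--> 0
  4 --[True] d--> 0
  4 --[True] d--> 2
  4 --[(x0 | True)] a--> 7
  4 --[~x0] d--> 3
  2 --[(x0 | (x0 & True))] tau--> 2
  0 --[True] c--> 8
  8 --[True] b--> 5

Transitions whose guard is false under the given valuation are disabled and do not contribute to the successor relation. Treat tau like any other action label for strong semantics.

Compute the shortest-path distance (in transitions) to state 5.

BFS to 5:
  depth 0: {0}
  depth 1: {8}
  depth 2: {5}
5 enters at depth 2; path c·b

Answer: 2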